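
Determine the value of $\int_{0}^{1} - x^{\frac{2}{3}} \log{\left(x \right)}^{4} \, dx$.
$- \frac{5832}{3125}$

Consider the simpler parametrised integral
$$J(a) = \int_{0}^{1} - x^{a} \, dx = - \frac{1}{a + 1}.$$

Differentiating under the integral sign brings down a factor of $\ln x$:
$$\frac{dJ}{da} = \int_{0}^{1} - x^{a} \log{\left(x \right)} \, dx = \frac{1}{\left(a + 1\right)^{2}}.$$

Repeating $4$ times in total — each differentiation brings down another $\ln x$ — gives
$$\frac{d^{4}J}{da^{4}} = \int_{0}^{1} - x^{a} \log{\left(x \right)}^{4} \, dx = - \frac{24}{\left(a + 1\right)^{5}},$$
and the integrand here is exactly the target integrand, so $I = - \frac{24}{\left(a + 1\right)^{5}}$.

Setting $a = \frac{2}{3}$:
$$I = - \frac{5832}{3125}.$$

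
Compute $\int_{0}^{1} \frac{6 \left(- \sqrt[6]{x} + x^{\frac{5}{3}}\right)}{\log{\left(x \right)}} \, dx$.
$\log{\left(\frac{16777216}{117649} \right)}$

Replace the exponent $\frac{5}{3}$ by a parameter $a$: let $I(a) = \int_{0}^{1} \frac{6 \left(- \sqrt[6]{x} + x^{a}\right)}{\log{\left(x \right)}} \, dx$.

Since $\dfrac{\partial}{\partial a}\,x^{a} = x^{a} \ln x$, the $\ln x$ in the denominator cancels and
$$\frac{dI}{da} = \int_{0}^{1} 6 x^{a} \, dx = 6 \left[\frac{x^{a+1}}{a+1}\right]_0^1 = \frac{6}{a + 1}.$$

Integrating with respect to $a$ gives $I(a) = \log{\left(\frac{46656 \left(a + 1\right)^{6}}{117649} \right)} + C$.

At $a = \frac{1}{6}$ the integrand is identically $0$, so $I(\frac{1}{6}) = 0$. The closed form gives $0$, hence $C = 0$.

Setting $a = \frac{5}{3}$:
$$I = \log{\left(\frac{16777216}{117649} \right)}.$$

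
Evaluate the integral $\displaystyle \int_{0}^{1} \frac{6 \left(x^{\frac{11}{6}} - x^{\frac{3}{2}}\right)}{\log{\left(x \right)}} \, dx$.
$- \log{\left(\frac{11390625}{24137569} \right)}$

Introduce a parameter $a$ in the exponent: let $I(a) = \int_{0}^{1} \frac{6 \left(x^{\frac{11}{6}} - x^{a}\right)}{\log{\left(x \right)}} \, dx$.

Since $\dfrac{\partial}{\partial a}\,x^{a} = x^{a} \ln x$, the $\ln x$ in the denominator cancels and
$$\frac{dI}{da} = \int_{0}^{1} -6 x^{a} \, dx = -6 \left[\frac{x^{a+1}}{a+1}\right]_0^1 = - \frac{6}{a + 1}.$$

Integrating with respect to $a$ gives $I(a) = - \log{\left(\frac{46656 \left(a + 1\right)^{6}}{24137569} \right)} + C$.

At $a = \frac{11}{6}$ the integrand is identically $0$, so $I(\frac{11}{6}) = 0$. The closed form gives $0$, hence $C = 0$.

Setting $a = \frac{3}{2}$:
$$I = - \log{\left(\frac{11390625}{24137569} \right)}.$$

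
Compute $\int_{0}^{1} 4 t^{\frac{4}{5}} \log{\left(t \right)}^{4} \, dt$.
$\frac{100000}{19683}$

Begin with the known integral
$$J(a) = \int_{0}^{1} 4 t^{a} \, dt = \frac{4}{a + 1}.$$

Differentiating under the integral sign brings down a factor of $\ln t$:
$$\frac{dJ}{da} = \int_{0}^{1} 4 t^{a} \log{\left(t \right)} \, dt = - \frac{4}{\left(a + 1\right)^{2}}.$$

Repeating $4$ times in total — each differentiation brings down another $\ln t$ — gives
$$\frac{d^{4}J}{da^{4}} = \int_{0}^{1} 4 t^{a} \log{\left(t \right)}^{4} \, dt = \frac{96}{\left(a + 1\right)^{5}},$$
and the integrand here is exactly the target integrand, so $I = \frac{96}{\left(a + 1\right)^{5}}$.

Setting $a = \frac{4}{5}$:
$$I = \frac{100000}{19683}.$$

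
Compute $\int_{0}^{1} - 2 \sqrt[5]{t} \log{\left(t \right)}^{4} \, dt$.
$- \frac{3125}{162}$

Start from the elementary integral
$$J(a) = \int_{0}^{1} - 2 t^{a} \, dt = - \frac{2}{a + 1}.$$

Differentiating under the integral sign brings down a factor of $\ln t$:
$$\frac{dJ}{da} = \int_{0}^{1} - 2 t^{a} \log{\left(t \right)} \, dt = \frac{2}{\left(a + 1\right)^{2}}.$$

Repeating $4$ times in total — each differentiation brings down another $\ln t$ — gives
$$\frac{d^{4}J}{da^{4}} = \int_{0}^{1} - 2 t^{a} \log{\left(t \right)}^{4} \, dt = - \frac{48}{\left(a + 1\right)^{5}},$$
and the integrand here is exactly the target integrand, so $I = - \frac{48}{\left(a + 1\right)^{5}}$.

Setting $a = \frac{1}{5}$:
$$I = - \frac{3125}{162}.$$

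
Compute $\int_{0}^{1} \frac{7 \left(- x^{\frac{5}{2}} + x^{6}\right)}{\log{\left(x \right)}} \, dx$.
$\log{\left(128 \right)}$

Introduce a parameter $a$ in the exponent: let $I(a) = \int_{0}^{1} \frac{7 \left(x^{6} - x^{a}\right)}{\log{\left(x \right)}} \, dx$.

Since $\dfrac{\partial}{\partial a}\,x^{a} = x^{a} \ln x$, the $\ln x$ in the denominator cancels and
$$\frac{dI}{da} = \int_{0}^{1} -7 x^{a} \, dx = -7 \left[\frac{x^{a+1}}{a+1}\right]_0^1 = - \frac{7}{a + 1}.$$

Integrating with respect to $a$ gives $I(a) = \log{\left(\frac{823543}{\left(a + 1\right)^{7}} \right)} + C$.

At $a = 6$ the integrand is identically $0$, so $I(6) = 0$. The closed form gives $0$, hence $C = 0$.

Setting $a = \frac{5}{2}$:
$$I = \log{\left(128 \right)}.$$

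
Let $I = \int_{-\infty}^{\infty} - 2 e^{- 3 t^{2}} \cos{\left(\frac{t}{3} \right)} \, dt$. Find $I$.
$- \frac{2 \sqrt{3} \sqrt{\pi}}{3 e^{\frac{1}{108}}}$

Define $I(b) = \int_{-\infty}^{\infty} - 2 e^{- 3 t^{2}} \cos{\left(b t \right)} \, dt$.

Differentiating under the integral sign,
$$I'(b) = \int_{-\infty}^{\infty} 2 t e^{- 3 t^{2}} \sin{\left(b t \right)} \, dt.$$

Integrate $\int_{-\infty}^{\infty} t \sin(b t)\, e^{- 3 t^{2}}\, dt$ by parts with $u = \sin(b t)$ and $dv = t\, e^{- 3 t^{2}}\, dt$, giving $v = - \frac{e^{- 3 t^{2}}}{6}$. The boundary term vanishes and
$$\int_{-\infty}^{\infty} t \sin(b t)\, e^{- 3 t^{2}}\, dt = \frac{b}{6} \int_{-\infty}^{\infty} \cos(b t)\, e^{- 3 t^{2}}\, dt,$$
so $I'(b) = - \frac{b}{6}\, I(b)$.

This is a separable first-order ODE; solving with the initial condition $I(0) = \int_{-\infty}^{\infty} - 2 e^{- 3 t^{2}}\,dt = - \frac{2 \sqrt{3} \sqrt{\pi}}{3}$ gives
$$I(b) = - \frac{2 \sqrt{3} \sqrt{\pi} e^{- \frac{b^{2}}{12}}}{3}.$$

Setting $b = \frac{1}{3}$:
$$I = - \frac{2 \sqrt{3} \sqrt{\pi}}{3 e^{\frac{1}{108}}}.$$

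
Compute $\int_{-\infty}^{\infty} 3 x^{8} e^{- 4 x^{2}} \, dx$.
$\frac{315 \sqrt{\pi}}{8192}$

Consider the simpler parametrised integral
$$J(a) = \int_{-\infty}^{\infty} 3 e^{- a x^{2}} \, dx = \frac{3 \sqrt{\pi}}{\sqrt{a}}.$$

Differentiating under the integral sign brings down a factor of $(-x^2)$:
$$\frac{dJ}{da} = \int_{-\infty}^{\infty} - 3 x^{2} e^{- a x^{2}} \, dx = - \frac{3 \sqrt{\pi}}{2 a^{\frac{3}{2}}}.$$

Repeating $4$ times in total — each differentiation brings down another $(-x^2)$ — gives
$$\frac{d^{4}J}{da^{4}} = \int_{-\infty}^{\infty} 3 x^{8} e^{- a x^{2}} \, dx = \frac{315 \sqrt{\pi}}{16 a^{\frac{9}{2}}},$$
and the integrand here is exactly the target integrand, so $I = \frac{315 \sqrt{\pi}}{16 a^{\frac{9}{2}}}$.

Setting $a = 4$:
$$I = \frac{315 \sqrt{\pi}}{8192}.$$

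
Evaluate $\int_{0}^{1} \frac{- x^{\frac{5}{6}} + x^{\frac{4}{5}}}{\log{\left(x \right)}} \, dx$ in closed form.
$- \log{\left(55 \right)} + \log{\left(54 \right)}$

Replace the exponent $\frac{5}{6}$ by a parameter $a$: let $I(a) = \int_{0}^{1} \frac{x^{\frac{4}{5}} - x^{a}}{\log{\left(x \right)}} \, dx$.

Since $\dfrac{\partial}{\partial a}\,x^{a} = x^{a} \ln x$, the $\ln x$ in the denominator cancels and
$$\frac{dI}{da} = \int_{0}^{1} -1 x^{a} \, dx = -1 \left[\frac{x^{a+1}}{a+1}\right]_0^1 = - \frac{1}{a + 1}.$$

Integrating with respect to $a$ gives $I(a) = - \log{\left(\frac{5 a}{9} + \frac{5}{9} \right)} + C$.

At $a = \frac{4}{5}$ the integrand is identically $0$, so $I(\frac{4}{5}) = 0$. The closed form gives $0$, hence $C = 0$.

Setting $a = \frac{5}{6}$:
$$I = - \log{\left(55 \right)} + \log{\left(54 \right)}.$$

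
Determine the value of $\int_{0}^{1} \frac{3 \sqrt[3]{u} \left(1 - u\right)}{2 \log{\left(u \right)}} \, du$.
$\log{\left(\frac{8 \sqrt{7}}{49} \right)}$

Introduce a parameter $a$ in the exponent: let $I(a) = \int_{0}^{1} \frac{3 \left(- u^{\frac{4}{3}} + u^{a}\right)}{2 \log{\left(u \right)}} \, du$.

Since $\dfrac{\partial}{\partial a}\,u^{a} = u^{a} \ln u$, the $\ln u$ in the denominator cancels and
$$\frac{dI}{da} = \int_{0}^{1} \frac{3}{2} u^{a} \, du = \frac{3}{2} \left[\frac{u^{a+1}}{a+1}\right]_0^1 = \frac{3}{2 \left(a + 1\right)}.$$

Integrating with respect to $a$ gives $I(a) = \log{\left(\frac{3 \sqrt{21} \left(a + 1\right)^{\frac{3}{2}}}{49} \right)} + C$.

At $a = \frac{4}{3}$ the integrand is identically $0$, so $I(\frac{4}{3}) = 0$. The closed form gives $0$, hence $C = 0$.

Setting $a = \frac{1}{3}$:
$$I = \log{\left(\frac{8 \sqrt{7}}{49} \right)}.$$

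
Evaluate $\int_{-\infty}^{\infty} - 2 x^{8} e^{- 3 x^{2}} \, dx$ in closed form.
$- \frac{35 \sqrt{3} \sqrt{\pi}}{648}$

Start from the elementary integral
$$J(a) = \int_{-\infty}^{\infty} - 2 e^{- a x^{2}} \, dx = - \frac{2 \sqrt{\pi}}{\sqrt{a}}.$$

Differentiating under the integral sign brings down a factor of $(-x^2)$:
$$\frac{dJ}{da} = \int_{-\infty}^{\infty} 2 x^{2} e^{- a x^{2}} \, dx = \frac{\sqrt{\pi}}{a^{\frac{3}{2}}}.$$

Repeating $4$ times in total — each differentiation brings down another $(-x^2)$ — gives
$$\frac{d^{4}J}{da^{4}} = \int_{-\infty}^{\infty} - 2 x^{8} e^{- a x^{2}} \, dx = - \frac{105 \sqrt{\pi}}{8 a^{\frac{9}{2}}},$$
and the integrand here is exactly the target integrand, so $I = - \frac{105 \sqrt{\pi}}{8 a^{\frac{9}{2}}}$.

Setting $a = 3$:
$$I = - \frac{35 \sqrt{3} \sqrt{\pi}}{648}.$$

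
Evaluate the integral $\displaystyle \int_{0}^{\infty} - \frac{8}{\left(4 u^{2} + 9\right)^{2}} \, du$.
$- \frac{\pi}{27}$

Begin with the known result
$$J(a) = \int_{0}^{\infty} - \frac{1}{2 \left(a^{2} + u^{2}\right)} \, du = - \frac{\pi}{4 a}.$$

Differentiating under the integral sign with respect to $a$,
$$\frac{dJ}{da} = \int_{0}^{\infty} \frac{a}{\left(a^{2} + u^{2}\right)^{2}} \, du = \frac{\pi}{4 a^{2}},$$
so $\int_{0}^{\infty} - \frac{1}{2 \left(a^{2} + u^{2}\right)^{2}} \, du = - \frac{\pi}{8 a^{3}}$.

Setting $a = \frac{3}{2}$:
$$I = - \frac{\pi}{27}.$$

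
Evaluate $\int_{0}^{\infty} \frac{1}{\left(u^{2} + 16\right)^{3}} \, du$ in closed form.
$\frac{3 \pi}{16384}$

Start from the standard arctangent integral
$$J(a) = \int_{0}^{\infty} \frac{1}{a^{2} + u^{2}} \, du = \frac{\pi}{2 a}.$$

Differentiating under the integral sign with respect to $a$,
$$\frac{dJ}{da} = \int_{0}^{\infty} - \frac{2 a}{\left(a^{2} + u^{2}\right)^{2}} \, du = - \frac{\pi}{2 a^{2}},$$
so $\int_{0}^{\infty} \frac{1}{\left(a^{2} + u^{2}\right)^{2}} \, du = \frac{\pi}{4 a^{3}}$.

Repeating — each differentiation of $1/(u^2+a^2)^j$ produces $-2ja/(u^2+a^2)^{j+1}$ — and dividing through by $-2ja$ at each step yields, after $2$ differentiations in total,
$$\int_{0}^{\infty} \frac{1}{\left(a^{2} + u^{2}\right)^{3}} \, du = \frac{3 \pi}{16 a^{5}}.$$

Setting $a = 4$:
$$I = \frac{3 \pi}{16384}.$$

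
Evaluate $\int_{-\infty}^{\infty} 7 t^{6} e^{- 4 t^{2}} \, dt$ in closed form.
$\frac{105 \sqrt{\pi}}{1024}$

Consider the simpler parametrised integral
$$J(a) = \int_{-\infty}^{\infty} 7 e^{- a t^{2}} \, dt = \frac{7 \sqrt{\pi}}{\sqrt{a}}.$$

Differentiating under the integral sign brings down a factor of $(-t^2)$:
$$\frac{dJ}{da} = \int_{-\infty}^{\infty} - 7 t^{2} e^{- a t^{2}} \, dt = - \frac{7 \sqrt{\pi}}{2 a^{\frac{3}{2}}}.$$

Repeating $3$ times in total — each differentiation brings down another $(-t^2)$ — gives
$$\frac{d^{3}J}{da^{3}} = \int_{-\infty}^{\infty} - 7 t^{6} e^{- a t^{2}} \, dt = - \frac{105 \sqrt{\pi}}{8 a^{\frac{7}{2}}},$$
and the integrand here is $(-1)^{3}$ times the target integrand, so $I = (-1)^{3}\,\frac{d^{3}J}{da^{3}} = \frac{105 \sqrt{\pi}}{8 a^{\frac{7}{2}}}$.

Setting $a = 4$:
$$I = \frac{105 \sqrt{\pi}}{1024}.$$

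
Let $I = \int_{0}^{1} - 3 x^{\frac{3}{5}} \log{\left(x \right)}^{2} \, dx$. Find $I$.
$- \frac{375}{256}$

Start from the elementary integral
$$J(a) = \int_{0}^{1} - 3 x^{a} \, dx = - \frac{3}{a + 1}.$$

Differentiating under the integral sign brings down a factor of $\ln x$:
$$\frac{dJ}{da} = \int_{0}^{1} - 3 x^{a} \log{\left(x \right)} \, dx = \frac{3}{\left(a + 1\right)^{2}}.$$

Repeating twice in total — each differentiation brings down another $\ln x$ — gives
$$\frac{d^{2}J}{da^{2}} = \int_{0}^{1} - 3 x^{a} \log{\left(x \right)}^{2} \, dx = - \frac{6}{\left(a + 1\right)^{3}},$$
and the integrand here is exactly the target integrand, so $I = - \frac{6}{\left(a + 1\right)^{3}}$.

Setting $a = \frac{3}{5}$:
$$I = - \frac{375}{256}.$$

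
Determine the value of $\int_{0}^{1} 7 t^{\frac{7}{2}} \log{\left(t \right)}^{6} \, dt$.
$\frac{71680}{531441}$

Consider the simpler parametrised integral
$$J(a) = \int_{0}^{1} 7 t^{a} \, dt = \frac{7}{a + 1}.$$

Differentiating under the integral sign brings down a factor of $\ln t$:
$$\frac{dJ}{da} = \int_{0}^{1} 7 t^{a} \log{\left(t \right)} \, dt = - \frac{7}{\left(a + 1\right)^{2}}.$$

Repeating $6$ times in total — each differentiation brings down another $\ln t$ — gives
$$\frac{d^{6}J}{da^{6}} = \int_{0}^{1} 7 t^{a} \log{\left(t \right)}^{6} \, dt = \frac{5040}{\left(a + 1\right)^{7}},$$
and the integrand here is exactly the target integrand, so $I = \frac{5040}{\left(a + 1\right)^{7}}$.

Setting $a = \frac{7}{2}$:
$$I = \frac{71680}{531441}.$$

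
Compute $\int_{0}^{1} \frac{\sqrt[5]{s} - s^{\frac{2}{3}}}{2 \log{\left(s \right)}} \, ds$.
$\log{\left(\frac{3 \sqrt{2}}{5} \right)}$

Introduce a parameter $a$ in the exponent: let $I(a) = \int_{0}^{1} \frac{- s^{\frac{2}{3}} + s^{a}}{2 \log{\left(s \right)}} \, ds$.

Since $\dfrac{\partial}{\partial a}\,s^{a} = s^{a} \ln s$, the $\ln s$ in the denominator cancels and
$$\frac{dI}{da} = \int_{0}^{1} \frac{1}{2} s^{a} \, ds = \frac{1}{2} \left[\frac{s^{a+1}}{a+1}\right]_0^1 = \frac{1}{2 \left(a + 1\right)}.$$

Integrating with respect to $a$ gives $I(a) = \log{\left(\frac{\sqrt{15} \sqrt{a + 1}}{5} \right)} + C$.

At $a = \frac{2}{3}$ the integrand is identically $0$, so $I(\frac{2}{3}) = 0$. The closed form gives $0$, hence $C = 0$.

Setting $a = \frac{1}{5}$:
$$I = \log{\left(\frac{3 \sqrt{2}}{5} \right)}.$$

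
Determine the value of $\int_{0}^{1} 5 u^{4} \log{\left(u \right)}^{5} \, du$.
$- \frac{24}{625}$

Consider the simpler parametrised integral
$$J(a) = \int_{0}^{1} 5 u^{a} \, du = \frac{5}{a + 1}.$$

Differentiating under the integral sign brings down a factor of $\ln u$:
$$\frac{dJ}{da} = \int_{0}^{1} 5 u^{a} \log{\left(u \right)} \, du = - \frac{5}{\left(a + 1\right)^{2}}.$$

Repeating $5$ times in total — each differentiation brings down another $\ln u$ — gives
$$\frac{d^{5}J}{da^{5}} = \int_{0}^{1} 5 u^{a} \log{\left(u \right)}^{5} \, du = - \frac{600}{\left(a + 1\right)^{6}},$$
and the integrand here is exactly the target integrand, so $I = - \frac{600}{\left(a + 1\right)^{6}}$.

Setting $a = 4$:
$$I = - \frac{24}{625}.$$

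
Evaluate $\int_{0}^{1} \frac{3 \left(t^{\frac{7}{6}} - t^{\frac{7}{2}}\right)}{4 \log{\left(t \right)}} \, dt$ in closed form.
$\log{\left(\frac{39^{\frac{3}{4}}}{27} \right)}$

Consider the one-parameter family: let $I(a) = \int_{0}^{1} \frac{3 \left(t^{\frac{7}{6}} - t^{a}\right)}{4 \log{\left(t \right)}} \, dt$.

Since $\dfrac{\partial}{\partial a}\,t^{a} = t^{a} \ln t$, the $\ln t$ in the denominator cancels and
$$\frac{dI}{da} = \int_{0}^{1} - \frac{3}{4} t^{a} \, dt = - \frac{3}{4} \left[\frac{t^{a+1}}{a+1}\right]_0^1 = - \frac{3}{4 a + 4}.$$

Integrating with respect to $a$ gives $I(a) = - \frac{3 \log{\left(a + 1 \right)}}{4} - \frac{3 \log{\left(6 \right)}}{4} + \frac{3 \log{\left(13 \right)}}{4} + C$.

At $a = \frac{7}{6}$ the integrand is identically $0$, so $I(\frac{7}{6}) = 0$. The closed form gives $0$, hence $C = 0$.

Setting $a = \frac{7}{2}$:
$$I = \log{\left(\frac{39^{\frac{3}{4}}}{27} \right)}.$$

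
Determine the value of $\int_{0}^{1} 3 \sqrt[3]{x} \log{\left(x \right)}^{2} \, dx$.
$\frac{81}{32}$

Begin with the known integral
$$J(a) = \int_{0}^{1} 3 x^{a} \, dx = \frac{3}{a + 1}.$$

Differentiating under the integral sign brings down a factor of $\ln x$:
$$\frac{dJ}{da} = \int_{0}^{1} 3 x^{a} \log{\left(x \right)} \, dx = - \frac{3}{\left(a + 1\right)^{2}}.$$

Repeating twice in total — each differentiation brings down another $\ln x$ — gives
$$\frac{d^{2}J}{da^{2}} = \int_{0}^{1} 3 x^{a} \log{\left(x \right)}^{2} \, dx = \frac{6}{\left(a + 1\right)^{3}},$$
and the integrand here is exactly the target integrand, so $I = \frac{6}{\left(a + 1\right)^{3}}$.

Setting $a = \frac{1}{3}$:
$$I = \frac{81}{32}.$$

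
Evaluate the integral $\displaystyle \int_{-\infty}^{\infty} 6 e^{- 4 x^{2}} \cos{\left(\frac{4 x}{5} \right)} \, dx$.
$\frac{3 \sqrt{\pi}}{e^{\frac{1}{25}}}$

Treat the cosine frequency as a parameter and define $I(b) = \int_{-\infty}^{\infty} 6 e^{- 4 x^{2}} \cos{\left(b x \right)} \, dx$.

Differentiating under the integral sign,
$$I'(b) = \int_{-\infty}^{\infty} - 6 x e^{- 4 x^{2}} \sin{\left(b x \right)} \, dx.$$

Integrate $\int_{-\infty}^{\infty} x \sin(b x)\, e^{- 4 x^{2}}\, dx$ by parts with $u = \sin(b x)$ and $dv = x\, e^{- 4 x^{2}}\, dx$, giving $v = - \frac{e^{- 4 x^{2}}}{8}$. The boundary term vanishes and
$$\int_{-\infty}^{\infty} x \sin(b x)\, e^{- 4 x^{2}}\, dx = \frac{b}{8} \int_{-\infty}^{\infty} \cos(b x)\, e^{- 4 x^{2}}\, dx,$$
so $I'(b) = - \frac{b}{8}\, I(b)$.

This is a separable first-order ODE; solving with the initial condition $I(0) = \int_{-\infty}^{\infty} 6 e^{- 4 x^{2}}\,dx = 3 \sqrt{\pi}$ gives
$$I(b) = 3 \sqrt{\pi} e^{- \frac{b^{2}}{16}}.$$

Setting $b = \frac{4}{5}$:
$$I = \frac{3 \sqrt{\pi}}{e^{\frac{1}{25}}}.$$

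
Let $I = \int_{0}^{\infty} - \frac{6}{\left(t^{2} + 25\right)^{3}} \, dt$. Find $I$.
$- \frac{9 \pi}{25000}$

Begin with the known result
$$J(a) = \int_{0}^{\infty} - \frac{6}{a^{2} + t^{2}} \, dt = - \frac{3 \pi}{a}.$$

Differentiating under the integral sign with respect to $a$,
$$\frac{dJ}{da} = \int_{0}^{\infty} \frac{12 a}{\left(a^{2} + t^{2}\right)^{2}} \, dt = \frac{3 \pi}{a^{2}},$$
so $\int_{0}^{\infty} - \frac{6}{\left(a^{2} + t^{2}\right)^{2}} \, dt = - \frac{3 \pi}{2 a^{3}}$.

Repeating — each differentiation of $1/(t^2+a^2)^j$ produces $-2ja/(t^2+a^2)^{j+1}$ — and dividing through by $-2ja$ at each step yields, after $2$ differentiations in total,
$$\int_{0}^{\infty} - \frac{6}{\left(a^{2} + t^{2}\right)^{3}} \, dt = - \frac{9 \pi}{8 a^{5}}.$$

Setting $a = 5$:
$$I = - \frac{9 \pi}{25000}.$$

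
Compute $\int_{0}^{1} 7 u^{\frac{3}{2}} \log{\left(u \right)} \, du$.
$- \frac{28}{25}$

Begin with the known integral
$$J(a) = \int_{0}^{1} 7 u^{a} \, du = \frac{7}{a + 1}.$$

Differentiating under the integral sign brings down a factor of $\ln u$:
$$\frac{dJ}{da} = \int_{0}^{1} 7 u^{a} \log{\left(u \right)} \, du = - \frac{7}{\left(a + 1\right)^{2}}.$$

The integral on the left is $I$, so $I = - \frac{7}{\left(a + 1\right)^{2}}$.

Setting $a = \frac{3}{2}$:
$$I = - \frac{28}{25}.$$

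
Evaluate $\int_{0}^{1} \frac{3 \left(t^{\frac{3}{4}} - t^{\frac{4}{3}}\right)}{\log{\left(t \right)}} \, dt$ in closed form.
$- \log{\left(\frac{64}{27} \right)}$

Introduce a parameter $a$ in the exponent: let $I(a) = \int_{0}^{1} \frac{3 \left(t^{\frac{3}{4}} - t^{a}\right)}{\log{\left(t \right)}} \, dt$.

Since $\dfrac{\partial}{\partial a}\,t^{a} = t^{a} \ln t$, the $\ln t$ in the denominator cancels and
$$\frac{dI}{da} = \int_{0}^{1} -3 t^{a} \, dt = -3 \left[\frac{t^{a+1}}{a+1}\right]_0^1 = - \frac{3}{a + 1}.$$

Integrating with respect to $a$ gives $I(a) = - \log{\left(\frac{64 \left(a + 1\right)^{3}}{343} \right)} + C$.

At $a = \frac{3}{4}$ the integrand is identically $0$, so $I(\frac{3}{4}) = 0$. The closed form gives $0$, hence $C = 0$.

Setting $a = \frac{4}{3}$:
$$I = - \log{\left(\frac{64}{27} \right)}.$$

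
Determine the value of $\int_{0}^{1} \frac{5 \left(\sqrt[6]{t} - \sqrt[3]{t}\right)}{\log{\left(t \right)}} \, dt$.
$\log{\left(\frac{16807}{32768} \right)}$

Consider the one-parameter family: let $I(a) = \int_{0}^{1} \frac{5 \left(- \sqrt[3]{t} + t^{a}\right)}{\log{\left(t \right)}} \, dt$.

Since $\dfrac{\partial}{\partial a}\,t^{a} = t^{a} \ln t$, the $\ln t$ in the denominator cancels and
$$\frac{dI}{da} = \int_{0}^{1} 5 t^{a} \, dt = 5 \left[\frac{t^{a+1}}{a+1}\right]_0^1 = \frac{5}{a + 1}.$$

Integrating with respect to $a$ gives $I(a) = \log{\left(\frac{243 \left(a + 1\right)^{5}}{1024} \right)} + C$.

At $a = \frac{1}{3}$ the integrand is identically $0$, so $I(\frac{1}{3}) = 0$. The closed form gives $0$, hence $C = 0$.

Setting $a = \frac{1}{6}$:
$$I = \log{\left(\frac{16807}{32768} \right)}.$$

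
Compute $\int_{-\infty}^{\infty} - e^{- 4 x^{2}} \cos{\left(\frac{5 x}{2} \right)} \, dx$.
$- \frac{\sqrt{\pi}}{2 e^{\frac{25}{64}}}$

Define $I(b) = \int_{-\infty}^{\infty} - e^{- 4 x^{2}} \cos{\left(b x \right)} \, dx$.

Differentiating under the integral sign,
$$I'(b) = \int_{-\infty}^{\infty} x e^{- 4 x^{2}} \sin{\left(b x \right)} \, dx.$$

Integrate $\int_{-\infty}^{\infty} x \sin(b x)\, e^{- 4 x^{2}}\, dx$ by parts with $u = \sin(b x)$ and $dv = x\, e^{- 4 x^{2}}\, dx$, giving $v = - \frac{e^{- 4 x^{2}}}{8}$. The boundary term vanishes and
$$\int_{-\infty}^{\infty} x \sin(b x)\, e^{- 4 x^{2}}\, dx = \frac{b}{8} \int_{-\infty}^{\infty} \cos(b x)\, e^{- 4 x^{2}}\, dx,$$
so $I'(b) = - \frac{b}{8}\, I(b)$.

This is a separable first-order ODE; solving with the initial condition $I(0) = \int_{-\infty}^{\infty} - e^{- 4 x^{2}}\,dx = - \frac{\sqrt{\pi}}{2}$ gives
$$I(b) = - \frac{\sqrt{\pi} e^{- \frac{b^{2}}{16}}}{2}.$$

Setting $b = \frac{5}{2}$:
$$I = - \frac{\sqrt{\pi}}{2 e^{\frac{25}{64}}}.$$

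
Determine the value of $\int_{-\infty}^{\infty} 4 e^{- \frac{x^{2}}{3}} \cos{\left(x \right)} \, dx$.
$\frac{4 \sqrt{3} \sqrt{\pi}}{e^{\frac{3}{4}}}$

Let $b$ denote the cosine frequency and define $I(b) = \int_{-\infty}^{\infty} 4 e^{- \frac{x^{2}}{3}} \cos{\left(b x \right)} \, dx$.

Differentiating under the integral sign,
$$I'(b) = \int_{-\infty}^{\infty} - 4 x e^{- \frac{x^{2}}{3}} \sin{\left(b x \right)} \, dx.$$

Integrate $\int_{-\infty}^{\infty} x \sin(b x)\, e^{- \frac{x^{2}}{3}}\, dx$ by parts with $u = \sin(b x)$ and $dv = x\, e^{- \frac{x^{2}}{3}}\, dx$, giving $v = - \frac{3 e^{- \frac{x^{2}}{3}}}{2}$. The boundary term vanishes and
$$\int_{-\infty}^{\infty} x \sin(b x)\, e^{- \frac{x^{2}}{3}}\, dx = \frac{3 b}{2} \int_{-\infty}^{\infty} \cos(b x)\, e^{- \frac{x^{2}}{3}}\, dx,$$
so $I'(b) = - \frac{3 b}{2}\, I(b)$.

This is a separable first-order ODE; solving with the initial condition $I(0) = \int_{-\infty}^{\infty} 4 e^{- \frac{x^{2}}{3}}\,dx = 4 \sqrt{3} \sqrt{\pi}$ gives
$$I(b) = 4 \sqrt{3} \sqrt{\pi} e^{- \frac{3 b^{2}}{4}}.$$

Setting $b = 1$:
$$I = \frac{4 \sqrt{3} \sqrt{\pi}}{e^{\frac{3}{4}}}.$$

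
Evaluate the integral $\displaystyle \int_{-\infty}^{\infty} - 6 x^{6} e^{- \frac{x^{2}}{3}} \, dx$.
$- \frac{1215 \sqrt{3} \sqrt{\pi}}{4}$

Start from the elementary integral
$$J(a) = \int_{-\infty}^{\infty} - 6 e^{- a x^{2}} \, dx = - \frac{6 \sqrt{\pi}}{\sqrt{a}}.$$

Differentiating under the integral sign brings down a factor of $(-x^2)$:
$$\frac{dJ}{da} = \int_{-\infty}^{\infty} 6 x^{2} e^{- a x^{2}} \, dx = \frac{3 \sqrt{\pi}}{a^{\frac{3}{2}}}.$$

Repeating $3$ times in total — each differentiation brings down another $(-x^2)$ — gives
$$\frac{d^{3}J}{da^{3}} = \int_{-\infty}^{\infty} 6 x^{6} e^{- a x^{2}} \, dx = \frac{45 \sqrt{\pi}}{4 a^{\frac{7}{2}}},$$
and the integrand here is $(-1)^{3}$ times the target integrand, so $I = (-1)^{3}\,\frac{d^{3}J}{da^{3}} = - \frac{45 \sqrt{\pi}}{4 a^{\frac{7}{2}}}$.

Setting $a = \frac{1}{3}$:
$$I = - \frac{1215 \sqrt{3} \sqrt{\pi}}{4}.$$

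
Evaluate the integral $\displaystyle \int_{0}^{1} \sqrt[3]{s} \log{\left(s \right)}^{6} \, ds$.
$\frac{98415}{1024}$

Begin with the known integral
$$J(a) = \int_{0}^{1} s^{a} \, ds = \frac{1}{a + 1}.$$

Differentiating under the integral sign brings down a factor of $\ln s$:
$$\frac{dJ}{da} = \int_{0}^{1} s^{a} \log{\left(s \right)} \, ds = - \frac{1}{\left(a + 1\right)^{2}}.$$

Repeating $6$ times in total — each differentiation brings down another $\ln s$ — gives
$$\frac{d^{6}J}{da^{6}} = \int_{0}^{1} s^{a} \log{\left(s \right)}^{6} \, ds = \frac{720}{\left(a + 1\right)^{7}},$$
and the integrand here is exactly the target integrand, so $I = \frac{720}{\left(a + 1\right)^{7}}$.

Setting $a = \frac{1}{3}$:
$$I = \frac{98415}{1024}.$$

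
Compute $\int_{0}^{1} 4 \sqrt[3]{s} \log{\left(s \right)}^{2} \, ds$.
$\frac{27}{8}$

Begin with the known integral
$$J(a) = \int_{0}^{1} 4 s^{a} \, ds = \frac{4}{a + 1}.$$

Differentiating under the integral sign brings down a factor of $\ln s$:
$$\frac{dJ}{da} = \int_{0}^{1} 4 s^{a} \log{\left(s \right)} \, ds = - \frac{4}{\left(a + 1\right)^{2}}.$$

Repeating twice in total — each differentiation brings down another $\ln s$ — gives
$$\frac{d^{2}J}{da^{2}} = \int_{0}^{1} 4 s^{a} \log{\left(s \right)}^{2} \, ds = \frac{8}{\left(a + 1\right)^{3}},$$
and the integrand here is exactly the target integrand, so $I = \frac{8}{\left(a + 1\right)^{3}}$.

Setting $a = \frac{1}{3}$:
$$I = \frac{27}{8}.$$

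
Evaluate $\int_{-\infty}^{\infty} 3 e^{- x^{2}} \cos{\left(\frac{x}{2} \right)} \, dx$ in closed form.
$\frac{3 \sqrt{\pi}}{e^{\frac{1}{16}}}$

Let $b$ denote the cosine frequency and define $I(b) = \int_{-\infty}^{\infty} 3 e^{- x^{2}} \cos{\left(b x \right)} \, dx$.

Differentiating under the integral sign,
$$I'(b) = \int_{-\infty}^{\infty} - 3 x e^{- x^{2}} \sin{\left(b x \right)} \, dx.$$

Integrate $\int_{-\infty}^{\infty} x \sin(b x)\, e^{- x^{2}}\, dx$ by parts with $u = \sin(b x)$ and $dv = x\, e^{- x^{2}}\, dx$, giving $v = - \frac{e^{- x^{2}}}{2}$. The boundary term vanishes and
$$\int_{-\infty}^{\infty} x \sin(b x)\, e^{- x^{2}}\, dx = \frac{b}{2} \int_{-\infty}^{\infty} \cos(b x)\, e^{- x^{2}}\, dx,$$
so $I'(b) = - \frac{b}{2}\, I(b)$.

This is a separable first-order ODE; solving with the initial condition $I(0) = \int_{-\infty}^{\infty} 3 e^{- x^{2}}\,dx = 3 \sqrt{\pi}$ gives
$$I(b) = 3 \sqrt{\pi} e^{- \frac{b^{2}}{4}}.$$

Setting $b = \frac{1}{2}$:
$$I = \frac{3 \sqrt{\pi}}{e^{\frac{1}{16}}}.$$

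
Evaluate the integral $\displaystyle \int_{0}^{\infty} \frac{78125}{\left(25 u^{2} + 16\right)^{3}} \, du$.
$\frac{46875 \pi}{16384}$

Begin with the known result
$$J(a) = \int_{0}^{\infty} \frac{5}{a^{2} + u^{2}} \, du = \frac{5 \pi}{2 a}.$$

Differentiating under the integral sign with respect to $a$,
$$\frac{dJ}{da} = \int_{0}^{\infty} - \frac{10 a}{\left(a^{2} + u^{2}\right)^{2}} \, du = - \frac{5 \pi}{2 a^{2}},$$
so $\int_{0}^{\infty} \frac{5}{\left(a^{2} + u^{2}\right)^{2}} \, du = \frac{5 \pi}{4 a^{3}}$.

Repeating — each differentiation of $1/(u^2+a^2)^j$ produces $-2ja/(u^2+a^2)^{j+1}$ — and dividing through by $-2ja$ at each step yields, after $2$ differentiations in total,
$$\int_{0}^{\infty} \frac{5}{\left(a^{2} + u^{2}\right)^{3}} \, du = \frac{15 \pi}{16 a^{5}}.$$

Setting $a = \frac{4}{5}$:
$$I = \frac{46875 \pi}{16384}.$$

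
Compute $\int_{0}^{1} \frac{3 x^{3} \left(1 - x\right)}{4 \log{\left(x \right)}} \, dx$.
$- \frac{3 \log{\left(5 \right)}}{4} + \frac{3 \log{\left(2 \right)}}{2}$

Introduce a parameter $a$ in the exponent: let $I(a) = \int_{0}^{1} \frac{3 \left(- x^{4} + x^{a}\right)}{4 \log{\left(x \right)}} \, dx$.

Since $\dfrac{\partial}{\partial a}\,x^{a} = x^{a} \ln x$, the $\ln x$ in the denominator cancels and
$$\frac{dI}{da} = \int_{0}^{1} \frac{3}{4} x^{a} \, dx = \frac{3}{4} \left[\frac{x^{a+1}}{a+1}\right]_0^1 = \frac{3}{4 \left(a + 1\right)}.$$

Integrating with respect to $a$ gives $I(a) = \frac{3 \log{\left(a + 1 \right)}}{4} - \frac{3 \log{\left(5 \right)}}{4} + C$.

At $a = 4$ the integrand is identically $0$, so $I(4) = 0$. The closed form gives $0$, hence $C = 0$.

Setting $a = 3$:
$$I = - \frac{3 \log{\left(5 \right)}}{4} + \frac{3 \log{\left(2 \right)}}{2}.$$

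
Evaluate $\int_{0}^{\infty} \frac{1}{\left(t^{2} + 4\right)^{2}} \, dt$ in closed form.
$\frac{\pi}{32}$

Start from the standard arctangent integral
$$J(a) = \int_{0}^{\infty} \frac{1}{a^{2} + t^{2}} \, dt = \frac{\pi}{2 a}.$$

Differentiating under the integral sign with respect to $a$,
$$\frac{dJ}{da} = \int_{0}^{\infty} - \frac{2 a}{\left(a^{2} + t^{2}\right)^{2}} \, dt = - \frac{\pi}{2 a^{2}},$$
so $\int_{0}^{\infty} \frac{1}{\left(a^{2} + t^{2}\right)^{2}} \, dt = \frac{\pi}{4 a^{3}}$.

Setting $a = 2$:
$$I = \frac{\pi}{32}.$$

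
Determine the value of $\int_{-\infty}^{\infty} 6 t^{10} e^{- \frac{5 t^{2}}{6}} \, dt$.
$\frac{275562 \sqrt{30} \sqrt{\pi}}{3125}$

Start from the elementary integral
$$J(a) = \int_{-\infty}^{\infty} 6 e^{- a t^{2}} \, dt = \frac{6 \sqrt{\pi}}{\sqrt{a}}.$$

Differentiating under the integral sign brings down a factor of $(-t^2)$:
$$\frac{dJ}{da} = \int_{-\infty}^{\infty} - 6 t^{2} e^{- a t^{2}} \, dt = - \frac{3 \sqrt{\pi}}{a^{\frac{3}{2}}}.$$

Repeating $5$ times in total — each differentiation brings down another $(-t^2)$ — gives
$$\frac{d^{5}J}{da^{5}} = \int_{-\infty}^{\infty} - 6 t^{10} e^{- a t^{2}} \, dt = - \frac{2835 \sqrt{\pi}}{16 a^{\frac{11}{2}}},$$
and the integrand here is $(-1)^{5}$ times the target integrand, so $I = (-1)^{5}\,\frac{d^{5}J}{da^{5}} = \frac{2835 \sqrt{\pi}}{16 a^{\frac{11}{2}}}$.

Setting $a = \frac{5}{6}$:
$$I = \frac{275562 \sqrt{30} \sqrt{\pi}}{3125}.$$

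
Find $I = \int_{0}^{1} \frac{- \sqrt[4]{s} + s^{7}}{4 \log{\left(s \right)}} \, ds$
$- \frac{\log{\left(5 \right)}}{4} + \frac{5 \log{\left(2 \right)}}{4}$

Replace the exponent $\frac{1}{4}$ by a parameter $a$: let $I(a) = \int_{0}^{1} \frac{s^{7} - s^{a}}{4 \log{\left(s \right)}} \, ds$.

Since $\dfrac{\partial}{\partial a}\,s^{a} = s^{a} \ln s$, the $\ln s$ in the denominator cancels and
$$\frac{dI}{da} = \int_{0}^{1} - \frac{1}{4} s^{a} \, ds = - \frac{1}{4} \left[\frac{s^{a+1}}{a+1}\right]_0^1 = - \frac{1}{4 a + 4}.$$

Integrating with respect to $a$ gives $I(a) = - \frac{\log{\left(a + 1 \right)}}{4} + \frac{3 \log{\left(2 \right)}}{4} + C$.

At $a = 7$ the integrand is identically $0$, so $I(7) = 0$. The closed form gives $0$, hence $C = 0$.

Setting $a = \frac{1}{4}$:
$$I = - \frac{\log{\left(5 \right)}}{4} + \frac{5 \log{\left(2 \right)}}{4}.$$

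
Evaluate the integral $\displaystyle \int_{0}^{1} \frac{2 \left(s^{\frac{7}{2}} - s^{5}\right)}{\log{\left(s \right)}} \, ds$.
$\log{\left(\frac{9}{16} \right)}$

Introduce a parameter $a$ in the exponent: let $I(a) = \int_{0}^{1} \frac{2 \left(- s^{5} + s^{a}\right)}{\log{\left(s \right)}} \, ds$.

Since $\dfrac{\partial}{\partial a}\,s^{a} = s^{a} \ln s$, the $\ln s$ in the denominator cancels and
$$\frac{dI}{da} = \int_{0}^{1} 2 s^{a} \, ds = 2 \left[\frac{s^{a+1}}{a+1}\right]_0^1 = \frac{2}{a + 1}.$$

Integrating with respect to $a$ gives $I(a) = \log{\left(\frac{\left(a + 1\right)^{2}}{36} \right)} + C$.

At $a = 5$ the integrand is identically $0$, so $I(5) = 0$. The closed form gives $0$, hence $C = 0$.

Setting $a = \frac{7}{2}$:
$$I = \log{\left(\frac{9}{16} \right)}.$$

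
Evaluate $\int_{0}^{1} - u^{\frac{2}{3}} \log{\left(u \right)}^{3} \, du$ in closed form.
$\frac{486}{625}$

Consider the simpler parametrised integral
$$J(a) = \int_{0}^{1} - u^{a} \, du = - \frac{1}{a + 1}.$$

Differentiating under the integral sign brings down a factor of $\ln u$:
$$\frac{dJ}{da} = \int_{0}^{1} - u^{a} \log{\left(u \right)} \, du = \frac{1}{\left(a + 1\right)^{2}}.$$

Repeating $3$ times in total — each differentiation brings down another $\ln u$ — gives
$$\frac{d^{3}J}{da^{3}} = \int_{0}^{1} - u^{a} \log{\left(u \right)}^{3} \, du = \frac{6}{\left(a + 1\right)^{4}},$$
and the integrand here is exactly the target integrand, so $I = \frac{6}{\left(a + 1\right)^{4}}$.

Setting $a = \frac{2}{3}$:
$$I = \frac{486}{625}.$$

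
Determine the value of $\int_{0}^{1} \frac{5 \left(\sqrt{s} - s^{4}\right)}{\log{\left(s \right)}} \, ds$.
$- \log{\left(\frac{100000}{243} \right)}$

Replace the exponent $4$ by a parameter $a$: let $I(a) = \int_{0}^{1} \frac{5 \left(\sqrt{s} - s^{a}\right)}{\log{\left(s \right)}} \, ds$.

Since $\dfrac{\partial}{\partial a}\,s^{a} = s^{a} \ln s$, the $\ln s$ in the denominator cancels and
$$\frac{dI}{da} = \int_{0}^{1} -5 s^{a} \, ds = -5 \left[\frac{s^{a+1}}{a+1}\right]_0^1 = - \frac{5}{a + 1}.$$

Integrating with respect to $a$ gives $I(a) = - \log{\left(\frac{32 \left(a + 1\right)^{5}}{243} \right)} + C$.

At $a = \frac{1}{2}$ the integrand is identically $0$, so $I(\frac{1}{2}) = 0$. The closed form gives $0$, hence $C = 0$.

Setting $a = 4$:
$$I = - \log{\left(\frac{100000}{243} \right)}.$$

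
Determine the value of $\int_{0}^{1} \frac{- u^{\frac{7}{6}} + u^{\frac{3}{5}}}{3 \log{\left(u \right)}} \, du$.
$- \frac{\log{\left(65 \right)}}{3} + \frac{\log{\left(6 \right)}}{3} + \log{\left(2 \right)}$

Replace the exponent $\frac{3}{5}$ by a parameter $a$: let $I(a) = \int_{0}^{1} \frac{- u^{\frac{7}{6}} + u^{a}}{3 \log{\left(u \right)}} \, du$.

Since $\dfrac{\partial}{\partial a}\,u^{a} = u^{a} \ln u$, the $\ln u$ in the denominator cancels and
$$\frac{dI}{da} = \int_{0}^{1} \frac{1}{3} u^{a} \, du = \frac{1}{3} \left[\frac{u^{a+1}}{a+1}\right]_0^1 = \frac{1}{3 \left(a + 1\right)}.$$

Integrating with respect to $a$ gives $I(a) = \frac{\log{\left(a + 1 \right)}}{3} - \frac{\log{\left(13 \right)}}{3} + \frac{\log{\left(6 \right)}}{3} + C$.

At $a = \frac{7}{6}$ the integrand is identically $0$, so $I(\frac{7}{6}) = 0$. The closed form gives $0$, hence $C = 0$.

Setting $a = \frac{3}{5}$:
$$I = - \frac{\log{\left(65 \right)}}{3} + \frac{\log{\left(6 \right)}}{3} + \log{\left(2 \right)}.$$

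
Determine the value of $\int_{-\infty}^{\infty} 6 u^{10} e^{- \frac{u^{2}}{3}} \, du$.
$\frac{688905 \sqrt{3} \sqrt{\pi}}{16}$

Begin with the known integral
$$J(a) = \int_{-\infty}^{\infty} 6 e^{- a u^{2}} \, du = \frac{6 \sqrt{\pi}}{\sqrt{a}}.$$

Differentiating under the integral sign brings down a factor of $(-u^2)$:
$$\frac{dJ}{da} = \int_{-\infty}^{\infty} - 6 u^{2} e^{- a u^{2}} \, du = - \frac{3 \sqrt{\pi}}{a^{\frac{3}{2}}}.$$

Repeating $5$ times in total — each differentiation brings down another $(-u^2)$ — gives
$$\frac{d^{5}J}{da^{5}} = \int_{-\infty}^{\infty} - 6 u^{10} e^{- a u^{2}} \, du = - \frac{2835 \sqrt{\pi}}{16 a^{\frac{11}{2}}},$$
and the integrand here is $(-1)^{5}$ times the target integrand, so $I = (-1)^{5}\,\frac{d^{5}J}{da^{5}} = \frac{2835 \sqrt{\pi}}{16 a^{\frac{11}{2}}}$.

Setting $a = \frac{1}{3}$:
$$I = \frac{688905 \sqrt{3} \sqrt{\pi}}{16}.$$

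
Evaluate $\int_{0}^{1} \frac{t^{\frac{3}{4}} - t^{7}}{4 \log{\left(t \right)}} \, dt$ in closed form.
$- \frac{5 \log{\left(2 \right)}}{4} + \frac{\log{\left(7 \right)}}{4}$

Introduce a parameter $a$ in the exponent: let $I(a) = \int_{0}^{1} \frac{- t^{7} + t^{a}}{4 \log{\left(t \right)}} \, dt$.

Since $\dfrac{\partial}{\partial a}\,t^{a} = t^{a} \ln t$, the $\ln t$ in the denominator cancels and
$$\frac{dI}{da} = \int_{0}^{1} \frac{1}{4} t^{a} \, dt = \frac{1}{4} \left[\frac{t^{a+1}}{a+1}\right]_0^1 = \frac{1}{4 \left(a + 1\right)}.$$

Integrating with respect to $a$ gives $I(a) = \frac{\log{\left(a + 1 \right)}}{4} - \frac{3 \log{\left(2 \right)}}{4} + C$.

At $a = 7$ the integrand is identically $0$, so $I(7) = 0$. The closed form gives $0$, hence $C = 0$.

Setting $a = \frac{3}{4}$:
$$I = - \frac{5 \log{\left(2 \right)}}{4} + \frac{\log{\left(7 \right)}}{4}.$$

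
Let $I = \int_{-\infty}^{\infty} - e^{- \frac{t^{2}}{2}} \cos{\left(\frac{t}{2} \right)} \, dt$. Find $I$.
$- \frac{\sqrt{2} \sqrt{\pi}}{e^{\frac{1}{8}}}$

Define $I(b) = \int_{-\infty}^{\infty} - e^{- \frac{t^{2}}{2}} \cos{\left(b t \right)} \, dt$.

Differentiating under the integral sign,
$$I'(b) = \int_{-\infty}^{\infty} t e^{- \frac{t^{2}}{2}} \sin{\left(b t \right)} \, dt.$$

Integrate $\int_{-\infty}^{\infty} t \sin(b t)\, e^{- \frac{t^{2}}{2}}\, dt$ by parts with $u = \sin(b t)$ and $dv = t\, e^{- \frac{t^{2}}{2}}\, dt$, giving $v = - e^{- \frac{t^{2}}{2}}$. The boundary term vanishes and
$$\int_{-\infty}^{\infty} t \sin(b t)\, e^{- \frac{t^{2}}{2}}\, dt = b \int_{-\infty}^{\infty} \cos(b t)\, e^{- \frac{t^{2}}{2}}\, dt,$$
so $I'(b) = - b\, I(b)$.

This is a separable first-order ODE; solving with the initial condition $I(0) = \int_{-\infty}^{\infty} - e^{- \frac{t^{2}}{2}}\,dt = - \sqrt{2} \sqrt{\pi}$ gives
$$I(b) = - \sqrt{2} \sqrt{\pi} e^{- \frac{b^{2}}{2}}.$$

Setting $b = \frac{1}{2}$:
$$I = - \frac{\sqrt{2} \sqrt{\pi}}{e^{\frac{1}{8}}}.$$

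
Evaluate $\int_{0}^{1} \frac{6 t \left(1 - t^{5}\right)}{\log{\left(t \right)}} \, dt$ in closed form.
$\log{\left(\frac{64}{117649} \right)}$

Introduce a parameter $a$ in the exponent: let $I(a) = \int_{0}^{1} \frac{6 \left(t - t^{a}\right)}{\log{\left(t \right)}} \, dt$.

Since $\dfrac{\partial}{\partial a}\,t^{a} = t^{a} \ln t$, the $\ln t$ in the denominator cancels and
$$\frac{dI}{da} = \int_{0}^{1} -6 t^{a} \, dt = -6 \left[\frac{t^{a+1}}{a+1}\right]_0^1 = - \frac{6}{a + 1}.$$

Integrating with respect to $a$ gives $I(a) = \log{\left(\frac{64}{\left(a + 1\right)^{6}} \right)} + C$.

At $a = 1$ the integrand is identically $0$, so $I(1) = 0$. The closed form gives $0$, hence $C = 0$.

Setting $a = 6$:
$$I = \log{\left(\frac{64}{117649} \right)}.$$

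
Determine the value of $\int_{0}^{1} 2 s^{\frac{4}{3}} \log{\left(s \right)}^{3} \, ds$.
$- \frac{972}{2401}$

Begin with the known integral
$$J(a) = \int_{0}^{1} 2 s^{a} \, ds = \frac{2}{a + 1}.$$

Differentiating under the integral sign brings down a factor of $\ln s$:
$$\frac{dJ}{da} = \int_{0}^{1} 2 s^{a} \log{\left(s \right)} \, ds = - \frac{2}{\left(a + 1\right)^{2}}.$$

Repeating $3$ times in total — each differentiation brings down another $\ln s$ — gives
$$\frac{d^{3}J}{da^{3}} = \int_{0}^{1} 2 s^{a} \log{\left(s \right)}^{3} \, ds = - \frac{12}{\left(a + 1\right)^{4}},$$
and the integrand here is exactly the target integrand, so $I = - \frac{12}{\left(a + 1\right)^{4}}$.

Setting $a = \frac{4}{3}$:
$$I = - \frac{972}{2401}.$$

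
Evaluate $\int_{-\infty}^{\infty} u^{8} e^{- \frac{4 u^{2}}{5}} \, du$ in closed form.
$\frac{65625 \sqrt{5} \sqrt{\pi}}{8192}$

Consider the simpler parametrised integral
$$J(a) = \int_{-\infty}^{\infty} e^{- a u^{2}} \, du = \frac{\sqrt{\pi}}{\sqrt{a}}.$$

Differentiating under the integral sign brings down a factor of $(-u^2)$:
$$\frac{dJ}{da} = \int_{-\infty}^{\infty} - u^{2} e^{- a u^{2}} \, du = - \frac{\sqrt{\pi}}{2 a^{\frac{3}{2}}}.$$

Repeating $4$ times in total — each differentiation brings down another $(-u^2)$ — gives
$$\frac{d^{4}J}{da^{4}} = \int_{-\infty}^{\infty} u^{8} e^{- a u^{2}} \, du = \frac{105 \sqrt{\pi}}{16 a^{\frac{9}{2}}},$$
and the integrand here is exactly the target integrand, so $I = \frac{105 \sqrt{\pi}}{16 a^{\frac{9}{2}}}$.

Setting $a = \frac{4}{5}$:
$$I = \frac{65625 \sqrt{5} \sqrt{\pi}}{8192}.$$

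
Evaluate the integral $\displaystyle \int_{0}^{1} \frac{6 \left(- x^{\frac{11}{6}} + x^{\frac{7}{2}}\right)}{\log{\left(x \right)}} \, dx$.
$\log{\left(\frac{387420489}{24137569} \right)}$

Consider the one-parameter family: let $I(a) = \int_{0}^{1} \frac{6 \left(- x^{\frac{11}{6}} + x^{a}\right)}{\log{\left(x \right)}} \, dx$.

Since $\dfrac{\partial}{\partial a}\,x^{a} = x^{a} \ln x$, the $\ln x$ in the denominator cancels and
$$\frac{dI}{da} = \int_{0}^{1} 6 x^{a} \, dx = 6 \left[\frac{x^{a+1}}{a+1}\right]_0^1 = \frac{6}{a + 1}.$$

Integrating with respect to $a$ gives $I(a) = \log{\left(\frac{46656 \left(a + 1\right)^{6}}{24137569} \right)} + C$.

At $a = \frac{11}{6}$ the integrand is identically $0$, so $I(\frac{11}{6}) = 0$. The closed form gives $0$, hence $C = 0$.

Setting $a = \frac{7}{2}$:
$$I = \log{\left(\frac{387420489}{24137569} \right)}.$$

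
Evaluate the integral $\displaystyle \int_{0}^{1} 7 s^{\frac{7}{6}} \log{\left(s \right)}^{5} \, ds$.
$- \frac{39191040}{4826809}$

Begin with the known integral
$$J(a) = \int_{0}^{1} 7 s^{a} \, ds = \frac{7}{a + 1}.$$

Differentiating under the integral sign brings down a factor of $\ln s$:
$$\frac{dJ}{da} = \int_{0}^{1} 7 s^{a} \log{\left(s \right)} \, ds = - \frac{7}{\left(a + 1\right)^{2}}.$$

Repeating $5$ times in total — each differentiation brings down another $\ln s$ — gives
$$\frac{d^{5}J}{da^{5}} = \int_{0}^{1} 7 s^{a} \log{\left(s \right)}^{5} \, ds = - \frac{840}{\left(a + 1\right)^{6}},$$
and the integrand here is exactly the target integrand, so $I = - \frac{840}{\left(a + 1\right)^{6}}$.

Setting $a = \frac{7}{6}$:
$$I = - \frac{39191040}{4826809}.$$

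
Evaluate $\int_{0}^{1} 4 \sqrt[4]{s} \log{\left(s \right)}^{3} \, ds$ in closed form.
$- \frac{6144}{625}$

Begin with the known integral
$$J(a) = \int_{0}^{1} 4 s^{a} \, ds = \frac{4}{a + 1}.$$

Differentiating under the integral sign brings down a factor of $\ln s$:
$$\frac{dJ}{da} = \int_{0}^{1} 4 s^{a} \log{\left(s \right)} \, ds = - \frac{4}{\left(a + 1\right)^{2}}.$$

Repeating $3$ times in total — each differentiation brings down another $\ln s$ — gives
$$\frac{d^{3}J}{da^{3}} = \int_{0}^{1} 4 s^{a} \log{\left(s \right)}^{3} \, ds = - \frac{24}{\left(a + 1\right)^{4}},$$
and the integrand here is exactly the target integrand, so $I = - \frac{24}{\left(a + 1\right)^{4}}$.

Setting $a = \frac{1}{4}$:
$$I = - \frac{6144}{625}.$$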